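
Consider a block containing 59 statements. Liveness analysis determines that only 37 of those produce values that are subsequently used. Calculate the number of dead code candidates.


Dead code = total statements - live definitions
= 59 - 37 = 22

22


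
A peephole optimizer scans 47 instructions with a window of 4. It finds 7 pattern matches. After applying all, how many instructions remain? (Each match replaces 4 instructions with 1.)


Each match removes 3 instructions.
Total removed = 7 * 3 = 21
Remaining = 47 - 21 = 26

26


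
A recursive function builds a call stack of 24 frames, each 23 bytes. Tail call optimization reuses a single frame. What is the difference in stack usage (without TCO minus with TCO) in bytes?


Without TCO: 24 * 23 = 552 bytes
With TCO: reuse 1 frame = 23 bytes
Savings = 552 - 23 = 529

529


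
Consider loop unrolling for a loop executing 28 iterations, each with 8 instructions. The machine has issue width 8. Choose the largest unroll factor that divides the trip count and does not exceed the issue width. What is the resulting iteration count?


Largest divisor of 28 <= 8 is 7
New iterations = 28 / 7 = 4

4


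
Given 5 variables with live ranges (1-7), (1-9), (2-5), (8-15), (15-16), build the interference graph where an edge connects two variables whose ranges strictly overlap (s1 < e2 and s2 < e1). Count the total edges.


Check all pairs for overlapping intervals.
Two intervals (s1,e1) and (s2,e2) overlap if s1 < e2 and s2 < e1.
v0 (1-7) vs v1..v4: overlaps v1, v2 -> 2
v1 (1-9) vs v2..v4: overlaps v2, v3 -> 2
v2 (2-5) vs v3..v4: overlaps none -> 0
v3 (8-15) vs v4: overlaps none -> 0
Total overlapping pairs = 2 + 2 + 0 + 0 = 4

4


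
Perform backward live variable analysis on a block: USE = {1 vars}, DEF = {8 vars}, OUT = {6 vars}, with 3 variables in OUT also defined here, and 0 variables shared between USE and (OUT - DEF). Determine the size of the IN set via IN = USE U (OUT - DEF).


OUT - DEF: 6 - 3 = 3
|IN| = |USE| + |OUT - DEF| - |USE ∩ (OUT - DEF)| = 1 + 3 - 0 = 4

4


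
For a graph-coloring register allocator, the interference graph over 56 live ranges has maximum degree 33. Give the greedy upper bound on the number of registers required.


Greedy coloring never needs more than (max_degree + 1) colors: when coloring a vertex, at most max_degree neighbors are already colored.
Upper bound = 33 + 1 = 34

34


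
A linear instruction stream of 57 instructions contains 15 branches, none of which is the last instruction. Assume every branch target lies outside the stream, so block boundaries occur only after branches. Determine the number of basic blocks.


With no in-sequence branch targets, the leaders are the first instruction plus the instruction after each branch.
Number of basic blocks = branches + 1
= 15 + 1 = 16

16


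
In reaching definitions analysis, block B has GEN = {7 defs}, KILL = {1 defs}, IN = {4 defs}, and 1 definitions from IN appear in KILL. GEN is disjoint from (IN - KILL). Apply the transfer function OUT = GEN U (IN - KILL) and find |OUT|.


IN - KILL: 4 - 1 = 3 surviving definitions
OUT = GEN + surviving = 7 + 3 = 10

10


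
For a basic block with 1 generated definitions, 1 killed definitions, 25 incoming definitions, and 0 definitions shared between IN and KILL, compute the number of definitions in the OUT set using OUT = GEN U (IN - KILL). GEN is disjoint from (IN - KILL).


IN - KILL: 25 - 0 = 25 surviving definitions
OUT = GEN + surviving = 1 + 25 = 26

26


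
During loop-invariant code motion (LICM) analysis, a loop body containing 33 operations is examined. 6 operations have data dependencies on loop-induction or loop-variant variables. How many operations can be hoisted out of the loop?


Invariant candidates = total - loop-dependent
= 33 - 6 = 27

27


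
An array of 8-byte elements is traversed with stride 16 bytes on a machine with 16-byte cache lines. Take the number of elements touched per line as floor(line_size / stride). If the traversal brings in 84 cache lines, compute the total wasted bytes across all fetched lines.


Elements per line = floor(16 / 16) = 1
Bytes used per line = 1 * 8 = 8
Wasted per line = 16 - 8 = 8
Total wasted = 8 * 84 = 672

672


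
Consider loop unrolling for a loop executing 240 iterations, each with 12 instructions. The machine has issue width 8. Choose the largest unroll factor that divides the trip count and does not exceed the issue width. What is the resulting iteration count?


Largest divisor of 240 <= 8 is 8
New iterations = 240 / 8 = 30

30


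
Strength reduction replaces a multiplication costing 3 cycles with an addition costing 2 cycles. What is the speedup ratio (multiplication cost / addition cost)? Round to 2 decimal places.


Ratio = mult_cost / add_cost = 3 / 2 = 1.5

1.5


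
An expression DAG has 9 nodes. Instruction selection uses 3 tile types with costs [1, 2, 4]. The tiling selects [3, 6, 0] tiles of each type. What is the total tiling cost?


Total cost = sum(count_i * cost_i)
= 3*1 + 6*2 + 0*4
= 15

15


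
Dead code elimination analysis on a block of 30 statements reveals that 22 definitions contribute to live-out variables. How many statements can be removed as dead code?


Dead code = total statements - live definitions
= 30 - 22 = 8

8


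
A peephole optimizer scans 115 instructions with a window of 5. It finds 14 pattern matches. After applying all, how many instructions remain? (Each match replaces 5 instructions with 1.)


Each match removes 4 instructions.
Total removed = 14 * 4 = 56
Remaining = 115 - 56 = 59

59


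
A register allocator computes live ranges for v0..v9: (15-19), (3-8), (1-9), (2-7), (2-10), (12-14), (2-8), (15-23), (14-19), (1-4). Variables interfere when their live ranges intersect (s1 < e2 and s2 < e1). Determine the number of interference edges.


Check all pairs for overlapping intervals.
Two intervals (s1,e1) and (s2,e2) overlap if s1 < e2 and s2 < e1.
v0 (15-19) vs v1..v9: overlaps v7, v8 -> 2
v1 (3-8) vs v2..v9: overlaps v2, v3, v4, v6, v9 -> 5
v2 (1-9) vs v3..v9: overlaps v3, v4, v6, v9 -> 4
v3 (2-7) vs v4..v9: overlaps v4, v6, v9 -> 3
v4 (2-10) vs v5..v9: overlaps v6, v9 -> 2
v5 (12-14) vs v6..v9: overlaps none -> 0
v6 (2-8) vs v7..v9: overlaps v9 -> 1
v7 (15-23) vs v8..v9: overlaps v8 -> 1
v8 (14-19) vs v9: overlaps none -> 0
Total overlapping pairs = 2 + 5 + 4 + 3 + 2 + 0 + 1 + 1 + 0 = 18

18


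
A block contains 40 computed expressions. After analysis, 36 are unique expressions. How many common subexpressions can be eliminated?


CSE count = total expressions - unique expressions
= 40 - 36 = 4

4


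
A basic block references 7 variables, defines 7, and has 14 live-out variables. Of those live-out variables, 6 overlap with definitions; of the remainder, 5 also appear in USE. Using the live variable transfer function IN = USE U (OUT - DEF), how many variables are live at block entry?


OUT - DEF: 14 - 6 = 8
|IN| = |USE| + |OUT - DEF| - |USE ∩ (OUT - DEF)| = 7 + 8 - 5 = 10

10


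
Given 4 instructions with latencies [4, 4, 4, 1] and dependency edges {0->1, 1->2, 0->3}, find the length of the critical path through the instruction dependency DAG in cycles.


Compute longest path through dependency graph: dist(Ik) = max over predecessors of dist + latency(Ik).
dist(I0) = latency 4 = 4
dist(I1) = dist(I0) + 4 = 4 + 4 = 8
dist(I2) = dist(I1) + 4 = 8 + 4 = 12
dist(I3) = dist(I0) + 1 = 4 + 1 = 5
Critical path = max dist = 12

12


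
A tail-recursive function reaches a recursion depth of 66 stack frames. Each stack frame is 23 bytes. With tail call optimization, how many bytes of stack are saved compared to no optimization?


Without TCO: 66 * 23 = 1518 bytes
With TCO: reuse 1 frame = 23 bytes
Savings = 1518 - 23 = 1495

1495


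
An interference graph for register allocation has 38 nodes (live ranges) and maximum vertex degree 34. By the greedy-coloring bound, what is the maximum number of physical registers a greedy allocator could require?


Greedy coloring never needs more than (max_degree + 1) colors: when coloring a vertex, at most max_degree neighbors are already colored.
Upper bound = 34 + 1 = 35

35


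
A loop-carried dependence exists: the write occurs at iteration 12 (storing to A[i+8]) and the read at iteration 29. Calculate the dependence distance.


Distance = read iteration - write iteration
= 29 - 12 = 17

17


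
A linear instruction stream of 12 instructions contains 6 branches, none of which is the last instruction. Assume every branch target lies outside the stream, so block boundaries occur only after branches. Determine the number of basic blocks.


With no in-sequence branch targets, the leaders are the first instruction plus the instruction after each branch.
Number of basic blocks = branches + 1
= 6 + 1 = 7

7


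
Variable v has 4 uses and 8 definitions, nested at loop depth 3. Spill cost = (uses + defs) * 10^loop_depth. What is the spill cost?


uses + defs = 4 + 8 = 12
10^3 = 1000
Spill cost = 12 * 1000 = 12000

12000


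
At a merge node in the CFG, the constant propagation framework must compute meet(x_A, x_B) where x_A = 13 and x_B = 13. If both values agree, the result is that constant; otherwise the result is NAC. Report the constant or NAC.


Meet operation: if both paths give the same constant, result is that constant; if they differ, result is NAC (not-a-constant).
Path A: 13, Path B: 13 -> equal
Result: constant -> 13

13


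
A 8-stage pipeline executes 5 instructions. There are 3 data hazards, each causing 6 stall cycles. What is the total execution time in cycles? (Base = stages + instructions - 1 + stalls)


Base cycles = 8 + 5 - 1 = 12
Total stalls = 3 * 6 = 18
Total = 12 + 18 = 30

30


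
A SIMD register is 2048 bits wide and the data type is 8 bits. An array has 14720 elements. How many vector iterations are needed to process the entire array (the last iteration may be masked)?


Width = 2048 / 8 = 256 elements per vector op
Iterations = ceil(14720 / 256) = 58

58


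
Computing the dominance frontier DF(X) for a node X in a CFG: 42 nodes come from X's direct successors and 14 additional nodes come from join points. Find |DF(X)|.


DF(X) = direct successor contributions + join point contributions
= 42 + 14 = 56

56


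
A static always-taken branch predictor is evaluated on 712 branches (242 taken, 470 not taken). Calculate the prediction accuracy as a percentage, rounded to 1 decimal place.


Predictor: always-taken
Correct predictions = 242
Accuracy = 242 / 712 * 100 = 34.0%

34.0


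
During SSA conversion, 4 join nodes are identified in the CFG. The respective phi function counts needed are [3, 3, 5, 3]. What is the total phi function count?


Total phi functions = sum of phi functions at each join node
= 3 + 3 + 5 + 3 = 14

14


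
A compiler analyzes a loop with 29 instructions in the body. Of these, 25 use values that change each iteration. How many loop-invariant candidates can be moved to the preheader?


Invariant candidates = total - loop-dependent
= 29 - 25 = 4

4


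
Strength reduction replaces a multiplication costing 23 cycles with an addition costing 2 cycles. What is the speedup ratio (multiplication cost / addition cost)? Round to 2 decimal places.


Ratio = mult_cost / add_cost = 23 / 2 = 11.5

11.5


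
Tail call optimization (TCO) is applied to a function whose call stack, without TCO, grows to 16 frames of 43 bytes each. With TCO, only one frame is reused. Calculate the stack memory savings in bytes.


Without TCO: 16 * 43 = 688 bytes
With TCO: reuse 1 frame = 43 bytes
Savings = 688 - 43 = 645

645


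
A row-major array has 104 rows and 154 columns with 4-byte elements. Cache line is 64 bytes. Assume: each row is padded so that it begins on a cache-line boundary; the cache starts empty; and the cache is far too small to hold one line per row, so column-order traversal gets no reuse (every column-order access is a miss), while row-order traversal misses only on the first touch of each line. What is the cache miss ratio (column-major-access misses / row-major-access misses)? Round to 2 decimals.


Each row occupies 154 * 4 = 616 bytes and starts on a line boundary, so it spans ceil(616 / 64) = 10 cache lines.
Row-major traversal misses (one per line touched): 104 * ceil(154 * 4 / 64) = 1040
Column-major traversal misses (no reuse, every access misses): 104 * 154 = 16016
Ratio = 16016 / 1040 = 15.4

15.4


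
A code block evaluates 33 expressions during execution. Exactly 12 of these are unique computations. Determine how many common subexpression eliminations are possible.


CSE count = total expressions - unique expressions
= 33 - 12 = 21

21


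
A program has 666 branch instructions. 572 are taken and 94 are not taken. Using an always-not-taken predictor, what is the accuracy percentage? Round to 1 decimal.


Predictor: always-not-taken
Correct predictions = 94
Accuracy = 94 / 666 * 100 = 14.1%

14.1


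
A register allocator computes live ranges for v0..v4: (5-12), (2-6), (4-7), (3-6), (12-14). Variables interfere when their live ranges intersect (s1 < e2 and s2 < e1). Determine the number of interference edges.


Check all pairs for overlapping intervals.
Two intervals (s1,e1) and (s2,e2) overlap if s1 < e2 and s2 < e1.
v0 (5-12) vs v1..v4: overlaps v1, v2, v3 -> 3
v1 (2-6) vs v2..v4: overlaps v2, v3 -> 2
v2 (4-7) vs v3..v4: overlaps v3 -> 1
v3 (3-6) vs v4: overlaps none -> 0
Total overlapping pairs = 3 + 2 + 1 + 0 = 6

6


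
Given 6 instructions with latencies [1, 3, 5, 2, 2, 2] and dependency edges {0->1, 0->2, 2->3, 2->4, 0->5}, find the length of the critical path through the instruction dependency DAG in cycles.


Compute longest path through dependency graph: dist(Ik) = max over predecessors of dist + latency(Ik).
dist(I0) = latency 1 = 1
dist(I1) = dist(I0) + 3 = 1 + 3 = 4
dist(I2) = dist(I0) + 5 = 1 + 5 = 6
dist(I3) = dist(I2) + 2 = 6 + 2 = 8
dist(I4) = dist(I2) + 2 = 6 + 2 = 8
dist(I5) = dist(I0) + 2 = 1 + 2 = 3
Critical path = max dist = 8

8


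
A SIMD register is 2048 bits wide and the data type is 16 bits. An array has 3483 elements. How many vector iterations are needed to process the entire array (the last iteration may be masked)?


Width = 2048 / 16 = 128 elements per vector op
Iterations = ceil(3483 / 128) = 28

28


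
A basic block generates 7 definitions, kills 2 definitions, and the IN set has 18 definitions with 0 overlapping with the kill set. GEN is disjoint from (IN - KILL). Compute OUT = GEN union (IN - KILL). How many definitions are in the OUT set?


IN - KILL: 18 - 0 = 18 surviving definitions
OUT = GEN + surviving = 7 + 18 = 25

25


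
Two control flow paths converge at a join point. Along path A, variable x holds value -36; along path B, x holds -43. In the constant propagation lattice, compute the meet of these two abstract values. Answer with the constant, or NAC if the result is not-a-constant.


Meet operation: if both paths give the same constant, result is that constant; if they differ, result is NAC (not-a-constant).
Path A: -36, Path B: -43 -> differ
Result: not-a-constant -> NAC

NAC


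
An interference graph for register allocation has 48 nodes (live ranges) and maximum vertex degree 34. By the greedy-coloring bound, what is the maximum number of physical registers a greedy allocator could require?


Greedy coloring never needs more than (max_degree + 1) colors: when coloring a vertex, at most max_degree neighbors are already colored.
Upper bound = 34 + 1 = 35

35


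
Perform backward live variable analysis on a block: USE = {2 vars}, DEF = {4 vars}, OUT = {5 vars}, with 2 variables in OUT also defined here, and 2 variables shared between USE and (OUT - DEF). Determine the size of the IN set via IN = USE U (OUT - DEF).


OUT - DEF: 5 - 2 = 3
|IN| = |USE| + |OUT - DEF| - |USE ∩ (OUT - DEF)| = 2 + 3 - 2 = 3

3


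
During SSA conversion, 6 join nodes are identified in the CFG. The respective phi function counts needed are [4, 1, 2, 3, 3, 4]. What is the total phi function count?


Total phi functions = sum of phi functions at each join node
= 4 + 1 + 2 + 3 + 3 + 4 = 17

17


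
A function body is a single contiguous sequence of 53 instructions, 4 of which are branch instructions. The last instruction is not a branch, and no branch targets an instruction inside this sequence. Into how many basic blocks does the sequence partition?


With no in-sequence branch targets, the leaders are the first instruction plus the instruction after each branch.
Number of basic blocks = branches + 1
= 4 + 1 = 5

5


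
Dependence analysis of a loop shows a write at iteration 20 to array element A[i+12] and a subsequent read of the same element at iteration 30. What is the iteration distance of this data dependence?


Distance = read iteration - write iteration
= 30 - 20 = 10

10


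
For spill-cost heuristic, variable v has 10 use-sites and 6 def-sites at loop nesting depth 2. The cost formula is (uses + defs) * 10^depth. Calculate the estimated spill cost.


uses + defs = 10 + 6 = 16
10^2 = 100
Spill cost = 16 * 100 = 1600

1600


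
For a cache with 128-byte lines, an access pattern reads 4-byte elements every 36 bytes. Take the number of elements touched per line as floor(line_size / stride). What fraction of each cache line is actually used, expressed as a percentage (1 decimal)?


Elements per cache line = floor(128 / 36) = 3
Bytes used = 3 * 4 = 12
Utilization = 12 / 128 * 100 = 9.4%

9.4


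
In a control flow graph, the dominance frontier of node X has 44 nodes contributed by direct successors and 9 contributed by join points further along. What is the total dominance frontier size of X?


DF(X) = direct successor contributions + join point contributions
= 44 + 9 = 53

53


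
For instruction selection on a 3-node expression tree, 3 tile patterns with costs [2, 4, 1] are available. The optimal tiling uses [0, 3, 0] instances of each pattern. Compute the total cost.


Total cost = sum(count_i * cost_i)
= 0*2 + 3*4 + 0*1
= 12

12


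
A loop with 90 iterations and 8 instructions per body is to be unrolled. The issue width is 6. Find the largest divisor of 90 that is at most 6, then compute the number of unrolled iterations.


Largest divisor of 90 <= 6 is 6
New iterations = 90 / 6 = 15

15


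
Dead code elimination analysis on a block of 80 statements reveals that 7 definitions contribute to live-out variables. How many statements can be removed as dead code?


Dead code = total statements - live definitions
= 80 - 7 = 73

73


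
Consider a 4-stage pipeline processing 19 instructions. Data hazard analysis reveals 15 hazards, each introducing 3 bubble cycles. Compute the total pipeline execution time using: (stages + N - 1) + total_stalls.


Base cycles = 4 + 19 - 1 = 22
Total stalls = 15 * 3 = 45
Total = 22 + 45 = 67

67


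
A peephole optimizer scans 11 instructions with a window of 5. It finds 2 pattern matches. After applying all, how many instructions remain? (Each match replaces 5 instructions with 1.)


Each match removes 4 instructions.
Total removed = 2 * 4 = 8
Remaining = 11 - 8 = 3

3


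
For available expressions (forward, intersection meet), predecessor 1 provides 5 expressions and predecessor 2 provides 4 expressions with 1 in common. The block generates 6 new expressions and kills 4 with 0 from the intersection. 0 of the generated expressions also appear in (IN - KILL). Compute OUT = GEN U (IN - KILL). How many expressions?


IN = intersection of predecessors = 1
IN - KILL = 1 - 0 = 1
|OUT| = |GEN| + |IN - KILL| - |GEN ∩ (IN - KILL)| = 6 + 1 - 0 = 7

7


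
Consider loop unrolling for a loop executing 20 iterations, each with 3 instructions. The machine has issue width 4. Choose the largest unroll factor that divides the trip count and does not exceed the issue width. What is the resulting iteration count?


Largest divisor of 20 <= 4 is 4
New iterations = 20 / 4 = 5

5


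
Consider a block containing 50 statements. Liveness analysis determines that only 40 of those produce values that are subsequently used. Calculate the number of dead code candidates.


Dead code = total statements - live definitions
= 50 - 40 = 10

10


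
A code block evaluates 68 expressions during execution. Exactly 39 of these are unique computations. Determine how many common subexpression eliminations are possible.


CSE count = total expressions - unique expressions
= 68 - 39 = 29

29


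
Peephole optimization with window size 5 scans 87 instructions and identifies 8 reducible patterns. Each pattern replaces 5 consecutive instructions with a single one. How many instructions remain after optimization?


Each match removes 4 instructions.
Total removed = 8 * 4 = 32
Remaining = 87 - 32 = 55

55


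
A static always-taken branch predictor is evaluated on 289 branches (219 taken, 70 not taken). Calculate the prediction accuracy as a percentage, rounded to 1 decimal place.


Predictor: always-taken
Correct predictions = 219
Accuracy = 219 / 289 * 100 = 75.8%

75.8


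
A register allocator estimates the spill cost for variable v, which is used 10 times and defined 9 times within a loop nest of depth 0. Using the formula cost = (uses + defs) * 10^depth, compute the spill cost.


uses + defs = 10 + 9 = 19
10^0 = 1
Spill cost = 19 * 1 = 19

19


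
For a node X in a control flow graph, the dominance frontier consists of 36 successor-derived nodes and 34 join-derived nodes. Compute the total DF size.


DF(X) = direct successor contributions + join point contributions
= 36 + 34 = 70

70


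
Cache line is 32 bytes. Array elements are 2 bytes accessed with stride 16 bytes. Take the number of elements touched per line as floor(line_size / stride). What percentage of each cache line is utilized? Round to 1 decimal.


Elements per cache line = floor(32 / 16) = 2
Bytes used = 2 * 2 = 4
Utilization = 4 / 32 * 100 = 12.5%

12.5


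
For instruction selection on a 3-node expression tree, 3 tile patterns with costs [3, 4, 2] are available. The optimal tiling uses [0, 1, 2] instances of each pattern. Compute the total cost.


Total cost = sum(count_i * cost_i)
= 0*3 + 1*4 + 2*2
= 8

8


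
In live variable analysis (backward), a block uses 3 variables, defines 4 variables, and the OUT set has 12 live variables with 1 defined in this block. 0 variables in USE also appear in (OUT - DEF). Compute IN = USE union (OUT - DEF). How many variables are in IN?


OUT - DEF: 12 - 1 = 11
|IN| = |USE| + |OUT - DEF| - |USE ∩ (OUT - DEF)| = 3 + 11 - 0 = 14

14


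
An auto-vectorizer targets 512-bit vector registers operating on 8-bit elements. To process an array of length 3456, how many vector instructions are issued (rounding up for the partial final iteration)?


Width = 512 / 8 = 64 elements per vector op
Iterations = ceil(3456 / 64) = 54

54


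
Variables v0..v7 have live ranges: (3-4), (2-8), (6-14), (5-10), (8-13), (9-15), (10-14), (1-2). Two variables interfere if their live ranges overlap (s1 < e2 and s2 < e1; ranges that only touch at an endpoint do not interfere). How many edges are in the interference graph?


Check all pairs for overlapping intervals.
Two intervals (s1,e1) and (s2,e2) overlap if s1 < e2 and s2 < e1.
v0 (3-4) vs v1..v7: overlaps v1 -> 1
v1 (2-8) vs v2..v7: overlaps v2, v3 -> 2
v2 (6-14) vs v3..v7: overlaps v3, v4, v5, v6 -> 4
v3 (5-10) vs v4..v7: overlaps v4, v5 -> 2
v4 (8-13) vs v5..v7: overlaps v5, v6 -> 2
v5 (9-15) vs v6..v7: overlaps v6 -> 1
v6 (10-14) vs v7: overlaps none -> 0
Total overlapping pairs = 1 + 2 + 4 + 2 + 2 + 1 + 0 = 12

12


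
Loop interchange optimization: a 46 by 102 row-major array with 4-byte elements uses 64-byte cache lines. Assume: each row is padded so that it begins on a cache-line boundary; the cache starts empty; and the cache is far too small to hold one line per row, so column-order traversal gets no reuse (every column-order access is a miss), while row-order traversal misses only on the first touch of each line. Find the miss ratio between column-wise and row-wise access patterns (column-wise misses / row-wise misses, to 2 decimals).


Each row occupies 102 * 4 = 408 bytes and starts on a line boundary, so it spans ceil(408 / 64) = 7 cache lines.
Row-major traversal misses (one per line touched): 46 * ceil(102 * 4 / 64) = 322
Column-major traversal misses (no reuse, every access misses): 46 * 102 = 4692
Ratio = 4692 / 322 = 14.57

14.57


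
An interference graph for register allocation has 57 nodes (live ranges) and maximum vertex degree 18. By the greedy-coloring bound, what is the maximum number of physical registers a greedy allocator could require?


Greedy coloring never needs more than (max_degree + 1) colors: when coloring a vertex, at most max_degree neighbors are already colored.
Upper bound = 18 + 1 = 19

19


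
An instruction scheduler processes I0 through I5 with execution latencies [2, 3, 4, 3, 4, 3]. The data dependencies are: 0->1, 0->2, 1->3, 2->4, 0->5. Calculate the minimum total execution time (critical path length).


Compute longest path through dependency graph: dist(Ik) = max over predecessors of dist + latency(Ik).
dist(I0) = latency 2 = 2
dist(I1) = dist(I0) + 3 = 2 + 3 = 5
dist(I2) = dist(I0) + 4 = 2 + 4 = 6
dist(I3) = dist(I1) + 3 = 5 + 3 = 8
dist(I4) = dist(I2) + 4 = 6 + 4 = 10
dist(I5) = dist(I0) + 3 = 2 + 3 = 5
Critical path = max dist = 10

10


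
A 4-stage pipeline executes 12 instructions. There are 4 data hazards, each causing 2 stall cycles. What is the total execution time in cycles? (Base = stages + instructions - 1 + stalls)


Base cycles = 4 + 12 - 1 = 15
Total stalls = 4 * 2 = 8
Total = 15 + 8 = 23

23


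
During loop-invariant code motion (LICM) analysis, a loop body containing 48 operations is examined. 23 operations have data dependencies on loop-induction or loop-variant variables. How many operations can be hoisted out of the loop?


Invariant candidates = total - loop-dependent
= 48 - 23 = 25

25


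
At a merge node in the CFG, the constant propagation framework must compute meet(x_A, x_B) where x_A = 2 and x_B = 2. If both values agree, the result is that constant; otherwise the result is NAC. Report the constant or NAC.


Meet operation: if both paths give the same constant, result is that constant; if they differ, result is NAC (not-a-constant).
Path A: 2, Path B: 2 -> equal
Result: constant -> 2

2


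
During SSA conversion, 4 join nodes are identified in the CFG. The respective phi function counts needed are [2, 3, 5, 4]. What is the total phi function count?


Total phi functions = sum of phi functions at each join node
= 2 + 3 + 5 + 4 = 14

14


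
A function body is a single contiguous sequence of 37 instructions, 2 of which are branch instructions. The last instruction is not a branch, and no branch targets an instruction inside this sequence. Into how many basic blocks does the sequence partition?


With no in-sequence branch targets, the leaders are the first instruction plus the instruction after each branch.
Number of basic blocks = branches + 1
= 2 + 1 = 3

3


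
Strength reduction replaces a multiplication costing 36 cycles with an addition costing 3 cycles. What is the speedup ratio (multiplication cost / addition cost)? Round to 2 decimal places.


Ratio = mult_cost / add_cost = 36 / 3 = 12.0

12.0


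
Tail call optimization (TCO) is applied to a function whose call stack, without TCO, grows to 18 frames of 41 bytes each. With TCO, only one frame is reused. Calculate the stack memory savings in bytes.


Without TCO: 18 * 41 = 738 bytes
With TCO: reuse 1 frame = 41 bytes
Savings = 738 - 41 = 697

697


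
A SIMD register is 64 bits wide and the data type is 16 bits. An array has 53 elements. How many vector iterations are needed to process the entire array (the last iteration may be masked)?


Width = 64 / 16 = 4 elements per vector op
Iterations = ceil(53 / 4) = 14

14


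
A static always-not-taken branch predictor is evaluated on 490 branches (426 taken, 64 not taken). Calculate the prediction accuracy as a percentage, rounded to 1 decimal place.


Predictor: always-not-taken
Correct predictions = 64
Accuracy = 64 / 490 * 100 = 13.1%

13.1


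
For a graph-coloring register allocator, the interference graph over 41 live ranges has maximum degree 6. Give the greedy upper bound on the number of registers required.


Greedy coloring never needs more than (max_degree + 1) colors: when coloring a vertex, at most max_degree neighbors are already colored.
Upper bound = 6 + 1 = 7

7


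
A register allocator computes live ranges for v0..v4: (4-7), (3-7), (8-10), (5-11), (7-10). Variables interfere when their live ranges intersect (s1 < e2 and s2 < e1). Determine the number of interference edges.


Check all pairs for overlapping intervals.
Two intervals (s1,e1) and (s2,e2) overlap if s1 < e2 and s2 < e1.
v0 (4-7) vs v1..v4: overlaps v1, v3 -> 2
v1 (3-7) vs v2..v4: overlaps v3 -> 1
v2 (8-10) vs v3..v4: overlaps v3, v4 -> 2
v3 (5-11) vs v4: overlaps v4 -> 1
Total overlapping pairs = 2 + 1 + 2 + 1 = 6

6


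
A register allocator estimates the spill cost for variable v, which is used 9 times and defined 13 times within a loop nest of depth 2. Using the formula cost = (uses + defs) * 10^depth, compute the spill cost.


uses + defs = 9 + 13 = 22
10^2 = 100
Spill cost = 22 * 100 = 2200

2200


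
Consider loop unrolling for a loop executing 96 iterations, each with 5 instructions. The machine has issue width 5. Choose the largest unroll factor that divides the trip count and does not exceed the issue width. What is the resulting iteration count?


Largest divisor of 96 <= 5 is 4
New iterations = 96 / 4 = 24

24


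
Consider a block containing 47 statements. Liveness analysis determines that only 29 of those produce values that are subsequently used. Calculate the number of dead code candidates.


Dead code = total statements - live definitions
= 47 - 29 = 18

18


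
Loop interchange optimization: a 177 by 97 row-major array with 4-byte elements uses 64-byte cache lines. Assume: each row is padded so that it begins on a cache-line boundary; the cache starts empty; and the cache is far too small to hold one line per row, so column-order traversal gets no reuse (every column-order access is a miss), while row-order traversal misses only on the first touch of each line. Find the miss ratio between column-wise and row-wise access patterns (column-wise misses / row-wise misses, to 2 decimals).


Each row occupies 97 * 4 = 388 bytes and starts on a line boundary, so it spans ceil(388 / 64) = 7 cache lines.
Row-major traversal misses (one per line touched): 177 * ceil(97 * 4 / 64) = 1239
Column-major traversal misses (no reuse, every access misses): 177 * 97 = 17169
Ratio = 17169 / 1239 = 13.86

13.86


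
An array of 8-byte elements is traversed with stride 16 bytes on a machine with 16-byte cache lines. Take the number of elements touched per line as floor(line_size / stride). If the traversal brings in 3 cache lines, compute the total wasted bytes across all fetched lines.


Elements per line = floor(16 / 16) = 1
Bytes used per line = 1 * 8 = 8
Wasted per line = 16 - 8 = 8
Total wasted = 8 * 3 = 24

24


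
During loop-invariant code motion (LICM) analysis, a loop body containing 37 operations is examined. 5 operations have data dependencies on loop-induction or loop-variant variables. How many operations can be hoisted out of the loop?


Invariant candidates = total - loop-dependent
= 37 - 5 = 32

32


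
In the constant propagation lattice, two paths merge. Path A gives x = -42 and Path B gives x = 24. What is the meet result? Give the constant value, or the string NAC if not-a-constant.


Meet operation: if both paths give the same constant, result is that constant; if they differ, result is NAC (not-a-constant).
Path A: -42, Path B: 24 -> differ
Result: not-a-constant -> NAC

NAC


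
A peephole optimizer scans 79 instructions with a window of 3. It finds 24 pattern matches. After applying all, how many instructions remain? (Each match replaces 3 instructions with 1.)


Each match removes 2 instructions.
Total removed = 24 * 2 = 48
Remaining = 79 - 48 = 31

31


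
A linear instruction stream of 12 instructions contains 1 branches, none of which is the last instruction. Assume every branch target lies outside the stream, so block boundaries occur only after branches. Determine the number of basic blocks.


With no in-sequence branch targets, the leaders are the first instruction plus the instruction after each branch.
Number of basic blocks = branches + 1
= 1 + 1 = 2

2


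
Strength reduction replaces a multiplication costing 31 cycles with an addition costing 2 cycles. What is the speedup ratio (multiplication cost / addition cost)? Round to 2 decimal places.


Ratio = mult_cost / add_cost = 31 / 2 = 15.5

15.5


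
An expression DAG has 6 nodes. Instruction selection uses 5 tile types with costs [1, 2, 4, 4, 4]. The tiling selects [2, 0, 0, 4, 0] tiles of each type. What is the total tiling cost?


Total cost = sum(count_i * cost_i)
= 2*1 + 0*2 + 0*4 + 4*4 + 0*4
= 18

18


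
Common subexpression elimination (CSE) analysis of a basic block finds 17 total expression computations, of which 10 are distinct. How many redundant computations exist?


CSE count = total expressions - unique expressions
= 17 - 10 = 7

7


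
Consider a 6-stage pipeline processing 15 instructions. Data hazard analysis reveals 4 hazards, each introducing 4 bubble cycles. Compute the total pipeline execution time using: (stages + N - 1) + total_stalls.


Base cycles = 6 + 15 - 1 = 20
Total stalls = 4 * 4 = 16
Total = 20 + 16 = 36

36


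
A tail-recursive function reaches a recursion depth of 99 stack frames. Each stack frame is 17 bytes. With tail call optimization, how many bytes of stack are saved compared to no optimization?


Without TCO: 99 * 17 = 1683 bytes
With TCO: reuse 1 frame = 17 bytes
Savings = 1683 - 17 = 1666

1666


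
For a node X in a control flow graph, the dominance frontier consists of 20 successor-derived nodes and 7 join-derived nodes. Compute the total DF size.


DF(X) = direct successor contributions + join point contributions
= 20 + 7 = 27

27


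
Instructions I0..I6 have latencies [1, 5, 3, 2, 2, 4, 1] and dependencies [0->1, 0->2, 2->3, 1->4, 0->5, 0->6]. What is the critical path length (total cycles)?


Compute longest path through dependency graph: dist(Ik) = max over predecessors of dist + latency(Ik).
dist(I0) = latency 1 = 1
dist(I1) = dist(I0) + 5 = 1 + 5 = 6
dist(I2) = dist(I0) + 3 = 1 + 3 = 4
dist(I3) = dist(I2) + 2 = 4 + 2 = 6
dist(I4) = dist(I1) + 2 = 6 + 2 = 8
dist(I5) = dist(I0) + 4 = 1 + 4 = 5
dist(I6) = dist(I0) + 1 = 1 + 1 = 2
Critical path = max dist = 8

8


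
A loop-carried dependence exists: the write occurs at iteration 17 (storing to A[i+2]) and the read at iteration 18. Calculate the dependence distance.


Distance = read iteration - write iteration
= 18 - 17 = 1

1


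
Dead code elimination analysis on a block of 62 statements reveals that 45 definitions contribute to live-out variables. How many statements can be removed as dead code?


Dead code = total statements - live definitions
= 62 - 45 = 17

17


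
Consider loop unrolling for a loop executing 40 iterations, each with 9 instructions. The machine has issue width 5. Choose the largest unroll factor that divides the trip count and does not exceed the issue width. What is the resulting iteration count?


Largest divisor of 40 <= 5 is 5
New iterations = 40 / 5 = 8

8


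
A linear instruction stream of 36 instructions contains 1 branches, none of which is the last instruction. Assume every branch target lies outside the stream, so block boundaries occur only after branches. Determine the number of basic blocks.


With no in-sequence branch targets, the leaders are the first instruction plus the instruction after each branch.
Number of basic blocks = branches + 1
= 1 + 1 = 2

2


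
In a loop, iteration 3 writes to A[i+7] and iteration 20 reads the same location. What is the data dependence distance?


Distance = read iteration - write iteration
= 20 - 3 = 17

17


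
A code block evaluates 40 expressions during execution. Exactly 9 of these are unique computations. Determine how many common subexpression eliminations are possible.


CSE count = total expressions - unique expressions
= 40 - 9 = 31

31


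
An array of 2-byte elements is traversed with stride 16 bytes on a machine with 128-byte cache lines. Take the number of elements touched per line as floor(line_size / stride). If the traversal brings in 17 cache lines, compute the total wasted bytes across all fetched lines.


Elements per line = floor(128 / 16) = 8
Bytes used per line = 8 * 2 = 16
Wasted per line = 128 - 16 = 112
Total wasted = 112 * 17 = 1904

1904


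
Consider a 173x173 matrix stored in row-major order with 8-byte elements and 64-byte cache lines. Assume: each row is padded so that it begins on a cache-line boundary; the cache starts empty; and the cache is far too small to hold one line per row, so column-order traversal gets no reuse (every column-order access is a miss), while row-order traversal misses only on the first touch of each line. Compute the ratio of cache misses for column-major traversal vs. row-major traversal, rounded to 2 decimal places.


Each row occupies 173 * 8 = 1384 bytes and starts on a line boundary, so it spans ceil(1384 / 64) = 22 cache lines.
Row-major traversal misses (one per line touched): 173 * ceil(173 * 8 / 64) = 3806
Column-major traversal misses (no reuse, every access misses): 173 * 173 = 29929
Ratio = 29929 / 3806 = 7.86

7.86


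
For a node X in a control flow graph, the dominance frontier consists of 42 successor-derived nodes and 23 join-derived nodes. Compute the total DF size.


DF(X) = direct successor contributions + join point contributions
= 42 + 23 = 65

65


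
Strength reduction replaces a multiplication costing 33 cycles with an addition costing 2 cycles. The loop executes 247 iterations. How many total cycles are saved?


Per-iteration saving = 33 - 2 = 31
Total saved = 247 * 31 = 7657

7657


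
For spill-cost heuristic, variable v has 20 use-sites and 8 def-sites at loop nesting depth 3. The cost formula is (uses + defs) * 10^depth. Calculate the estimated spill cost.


uses + defs = 20 + 8 = 28
10^3 = 1000
Spill cost = 28 * 1000 = 28000

28000


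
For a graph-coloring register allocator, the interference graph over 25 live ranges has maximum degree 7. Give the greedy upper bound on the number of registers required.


Greedy coloring never needs more than (max_degree + 1) colors: when coloring a vertex, at most max_degree neighbors are already colored.
Upper bound = 7 + 1 = 8

8


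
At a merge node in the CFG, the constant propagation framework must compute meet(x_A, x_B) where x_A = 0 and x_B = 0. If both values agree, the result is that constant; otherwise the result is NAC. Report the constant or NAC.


Meet operation: if both paths give the same constant, result is that constant; if they differ, result is NAC (not-a-constant).
Path A: 0, Path B: 0 -> equal
Result: constant -> 0

0


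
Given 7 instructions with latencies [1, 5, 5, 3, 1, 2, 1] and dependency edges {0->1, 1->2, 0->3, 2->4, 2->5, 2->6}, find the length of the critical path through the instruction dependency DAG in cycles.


Compute longest path through dependency graph: dist(Ik) = max over predecessors of dist + latency(Ik).
dist(I0) = latency 1 = 1
dist(I1) = dist(I0) + 5 = 1 + 5 = 6
dist(I2) = dist(I1) + 5 = 6 + 5 = 11
dist(I3) = dist(I0) + 3 = 1 + 3 = 4
dist(I4) = dist(I2) + 1 = 11 + 1 = 12
dist(I5) = dist(I2) + 2 = 11 + 2 = 13
dist(I6) = dist(I2) + 1 = 11 + 1 = 12
Critical path = max dist = 13

13
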